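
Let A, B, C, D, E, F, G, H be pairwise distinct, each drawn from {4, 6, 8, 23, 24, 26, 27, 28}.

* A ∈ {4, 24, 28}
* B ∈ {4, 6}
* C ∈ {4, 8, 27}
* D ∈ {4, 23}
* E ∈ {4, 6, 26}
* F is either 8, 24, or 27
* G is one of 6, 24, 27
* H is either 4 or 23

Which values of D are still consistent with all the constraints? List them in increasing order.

4, 23

The 8 variables together cover exactly {4, 6, 8, 23, 24, 26, 27, 28} — 8 values for 8 variables — and 26 appears only in E's list, so E = 26.
The 7 still-open variables together cover exactly {4, 6, 8, 23, 24, 27, 28} — 7 values for 7 variables — and 28 appears only in A's list, so A = 28.
D and H share exactly the 2 values {4, 23}; by pigeonhole those values go to them, so strike 4, 23 from B, C.
B's domain is down to {6}, so B = 6. Strike 6 from G.
No further eliminations apply; D can still be any of 4, 23.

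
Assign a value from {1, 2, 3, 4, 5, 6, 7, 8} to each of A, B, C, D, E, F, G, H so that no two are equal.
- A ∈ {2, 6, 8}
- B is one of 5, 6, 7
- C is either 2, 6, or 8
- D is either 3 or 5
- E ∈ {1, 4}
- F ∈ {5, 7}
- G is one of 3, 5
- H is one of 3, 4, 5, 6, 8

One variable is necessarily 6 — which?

B

The 8 variables draw from only 8 values {1, 2, 3, 4, 5, 6, 7, 8}, so each is used; only E can be 1, hence E = 1.
The 7 still-open variables together cover exactly {2, 3, 4, 5, 6, 7, 8} — 7 values for 7 variables — and 4 appears only in H's list, so H = 4.
D and G between them cover only {3, 5} — a naked pair. Remove those values from B, F.
That leaves F = 7. Strike 7 from B.
So 6 goes to B.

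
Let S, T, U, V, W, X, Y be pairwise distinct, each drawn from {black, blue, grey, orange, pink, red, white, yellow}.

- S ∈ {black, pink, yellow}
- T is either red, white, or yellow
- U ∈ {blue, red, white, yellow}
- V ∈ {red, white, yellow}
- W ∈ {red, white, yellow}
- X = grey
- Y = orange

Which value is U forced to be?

X's domain is down to {grey}, so X = grey.
Y must be orange (only option left).
T, V, W share exactly the 3 values {red, white, yellow}; by pigeonhole those values go to them, so strike red, white, yellow from S, U.
So U = blue.

blue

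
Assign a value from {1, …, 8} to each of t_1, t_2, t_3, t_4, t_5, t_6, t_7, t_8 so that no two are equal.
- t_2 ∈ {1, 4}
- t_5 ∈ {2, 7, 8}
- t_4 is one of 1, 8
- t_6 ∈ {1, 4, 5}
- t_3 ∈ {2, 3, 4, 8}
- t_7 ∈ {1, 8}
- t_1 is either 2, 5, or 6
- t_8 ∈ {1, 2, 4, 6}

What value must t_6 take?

5

The 8 variables draw from only 8 values {1, 2, 3, 4, 5, 6, 7, 8}, so each is used; only t_3 can be 3, hence t_3 = 3.
Among the 7 still-open variables, 7 fits only t_5 (and all 7 values in {1, 2, 4, 5, 6, 7, 8} must be used), so t_5 = 7.
t_4 and t_7 share exactly the 2 values {1, 8}; by pigeonhole those values go to them, so strike 1, 8 from t_2, t_6, t_8.
t_2's domain is down to {4}, so t_2 = 4. Eliminate 4 elsewhere: t_6, t_8.
So t_6 = 5.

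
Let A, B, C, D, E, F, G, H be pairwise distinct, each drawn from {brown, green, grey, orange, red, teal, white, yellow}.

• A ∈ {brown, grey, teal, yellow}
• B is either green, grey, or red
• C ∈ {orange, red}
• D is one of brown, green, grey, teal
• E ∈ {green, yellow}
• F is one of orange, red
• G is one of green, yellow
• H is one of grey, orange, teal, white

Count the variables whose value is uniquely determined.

2

Among the 8 variables, white fits only H (and all 8 values in {brown, green, grey, orange, red, teal, white, yellow} must be used), so H = white.
The 2 variables C and F are confined to {orange, red}, which locks those values in; drop them from B.
E and G between them cover only {green, yellow} — a naked pair. Remove those values from A, B, D.
B has just one choice, so B = grey. Remove grey from A, D.
Determined: B=grey, H=white. The other variables each still have more than one consistent value. That makes 2.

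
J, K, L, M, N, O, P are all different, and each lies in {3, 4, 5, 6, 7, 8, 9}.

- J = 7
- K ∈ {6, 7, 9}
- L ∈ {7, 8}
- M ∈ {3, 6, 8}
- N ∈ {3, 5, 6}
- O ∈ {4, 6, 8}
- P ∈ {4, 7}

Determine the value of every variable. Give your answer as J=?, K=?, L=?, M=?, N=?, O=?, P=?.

J=7, K=9, L=8, M=3, N=5, O=6, P=4

J must be 7 (only option left). Strike 7 from K, L, P.
L must be 8 (only option left). Eliminate 8 elsewhere: M, O.
P's domain is down to {4}, so P = 4. So O can't be 4.
O must be 6 (only option left). Eliminate 6 elsewhere: K, M, N.
K's domain is down to {9}, so K = 9.
M's domain is down to {3}, so M = 3. So N can't be 3.
That leaves N = 5.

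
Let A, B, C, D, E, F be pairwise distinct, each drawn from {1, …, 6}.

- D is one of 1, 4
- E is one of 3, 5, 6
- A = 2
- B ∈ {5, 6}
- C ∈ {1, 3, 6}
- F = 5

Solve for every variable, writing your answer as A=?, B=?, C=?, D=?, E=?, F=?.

A=2, B=6, C=1, D=4, E=3, F=5

A must be 2 (only option left).
F must be 5 (only option left). So B, E can't be 5.
B must be 6 (only option left). Strike 6 from C, E.
That leaves E = 3. Strike 3 from C.
C's domain is down to {1}, so C = 1. Remove 1 from D.
That leaves D = 4.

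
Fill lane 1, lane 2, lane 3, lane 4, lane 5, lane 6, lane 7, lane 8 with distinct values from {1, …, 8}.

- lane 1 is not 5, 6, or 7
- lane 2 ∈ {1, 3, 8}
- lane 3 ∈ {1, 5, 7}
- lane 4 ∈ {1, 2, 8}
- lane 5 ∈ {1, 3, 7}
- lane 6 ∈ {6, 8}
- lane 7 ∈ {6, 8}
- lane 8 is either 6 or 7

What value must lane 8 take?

7

Among the 8 variables, 4 fits only lane 1 (and all 8 values in {1, 2, 3, 4, 5, 6, 7, 8} must be used), so lane 1 = 4.
The 7 still-open variables draw from only 7 values {1, 2, 3, 5, 6, 7, 8}, so each is used; only lane 4 can be 2, hence lane 4 = 2.
The 6 still-open variables draw from only 6 values {1, 3, 5, 6, 7, 8}, so each is used; only lane 3 can be 5, hence lane 3 = 5.
lane 6 and lane 7 between them cover only {6, 8} — a naked pair. Remove those values from lane 2, lane 8.
So lane 8 = 7.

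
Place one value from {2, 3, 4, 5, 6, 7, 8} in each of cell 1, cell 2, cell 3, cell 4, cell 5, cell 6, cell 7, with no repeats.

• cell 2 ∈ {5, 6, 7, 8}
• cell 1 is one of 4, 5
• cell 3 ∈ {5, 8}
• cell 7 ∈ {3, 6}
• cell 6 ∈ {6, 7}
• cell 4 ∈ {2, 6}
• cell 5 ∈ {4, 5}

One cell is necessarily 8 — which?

cell 3

Among the 7 variables, 2 fits only cell 4 (and all 7 values in {2, 3, 4, 5, 6, 7, 8} must be used), so cell 4 = 2.
Among the 6 still-open variables, 3 fits only cell 7 (and all 6 values in {3, 4, 5, 6, 7, 8} must be used), so cell 7 = 3.
cell 1 and cell 5 share exactly the 2 values {4, 5}; by pigeonhole those values go to them, so strike 4, 5 from cell 2, cell 3.
So 8 goes to cell 3.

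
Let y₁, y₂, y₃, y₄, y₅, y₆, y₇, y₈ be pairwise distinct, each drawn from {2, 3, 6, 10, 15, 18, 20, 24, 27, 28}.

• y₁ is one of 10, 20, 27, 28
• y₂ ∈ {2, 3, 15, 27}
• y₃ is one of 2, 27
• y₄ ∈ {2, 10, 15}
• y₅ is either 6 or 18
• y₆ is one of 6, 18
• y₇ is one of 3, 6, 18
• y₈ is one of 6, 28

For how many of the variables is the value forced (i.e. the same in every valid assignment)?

y₅ and y₆ between them cover only {6, 18} — a naked pair. Remove those values from y₇, y₈.
y₇'s domain is down to {3}, so y₇ = 3. Remove 3 from y₂.
That leaves y₈ = 28. So y₁ can't be 28.
Determined: y₇=3, y₈=28. The other variables each still have more than one consistent value. That makes 2.

2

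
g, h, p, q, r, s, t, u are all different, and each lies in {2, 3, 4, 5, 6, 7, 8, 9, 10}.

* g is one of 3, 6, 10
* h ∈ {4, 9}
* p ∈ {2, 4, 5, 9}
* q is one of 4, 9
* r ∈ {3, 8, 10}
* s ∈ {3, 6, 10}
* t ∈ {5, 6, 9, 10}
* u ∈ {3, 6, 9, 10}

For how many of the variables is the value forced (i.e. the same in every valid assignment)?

The 8 variables together cover exactly {2, 3, 4, 5, 6, 8, 9, 10} — 8 values for 8 variables — and 2 appears only in p's list, so p = 2.
The 7 still-open variables draw from only 7 values {3, 4, 5, 6, 8, 9, 10}, so each is used; only t can be 5, hence t = 5.
Among the 6 still-open variables, 8 fits only r (and all 6 values in {3, 4, 6, 8, 9, 10} must be used), so r = 8.
h and q between them cover only {4, 9} — a naked pair. Remove those values from u.
Determined: p=2, r=8, t=5. The other variables each still have more than one consistent value. That makes 3.

3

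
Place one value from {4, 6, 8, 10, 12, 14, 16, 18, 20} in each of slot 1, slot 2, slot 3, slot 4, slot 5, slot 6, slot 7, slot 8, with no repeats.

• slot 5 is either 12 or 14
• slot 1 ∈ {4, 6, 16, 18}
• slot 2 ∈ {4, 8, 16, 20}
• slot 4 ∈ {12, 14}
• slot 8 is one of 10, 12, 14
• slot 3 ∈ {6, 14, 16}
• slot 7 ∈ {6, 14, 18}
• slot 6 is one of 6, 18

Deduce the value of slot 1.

4

slot 4 and slot 5 between them cover only {12, 14} — a naked pair. Remove those values from slot 3, slot 7, slot 8.
slot 8 must be 10 (only option left).
slot 6 and slot 7 between them cover only {6, 18} — a naked pair. Remove those values from slot 1, slot 3.
That leaves slot 3 = 16. Strike 16 from slot 1, slot 2.
So slot 1 = 4.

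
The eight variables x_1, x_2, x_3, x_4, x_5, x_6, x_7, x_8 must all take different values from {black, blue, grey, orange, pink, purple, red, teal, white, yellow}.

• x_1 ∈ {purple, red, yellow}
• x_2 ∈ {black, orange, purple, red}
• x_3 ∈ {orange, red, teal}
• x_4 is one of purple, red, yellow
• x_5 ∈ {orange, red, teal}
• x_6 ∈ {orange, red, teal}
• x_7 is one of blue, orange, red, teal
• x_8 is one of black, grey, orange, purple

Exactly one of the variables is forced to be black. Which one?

Among the 8 variables, blue fits only x_7 (and all 8 values in {black, blue, grey, orange, purple, red, teal, yellow} must be used), so x_7 = blue.
The 7 still-open variables draw from only 7 values {black, grey, orange, purple, red, teal, yellow}, so each is used; only x_8 can be grey, hence x_8 = grey.
The 6 still-open variables together cover exactly {black, orange, purple, red, teal, yellow} — 6 values for 6 variables — and black appears only in x_2's list, so x_2 = black.

x_2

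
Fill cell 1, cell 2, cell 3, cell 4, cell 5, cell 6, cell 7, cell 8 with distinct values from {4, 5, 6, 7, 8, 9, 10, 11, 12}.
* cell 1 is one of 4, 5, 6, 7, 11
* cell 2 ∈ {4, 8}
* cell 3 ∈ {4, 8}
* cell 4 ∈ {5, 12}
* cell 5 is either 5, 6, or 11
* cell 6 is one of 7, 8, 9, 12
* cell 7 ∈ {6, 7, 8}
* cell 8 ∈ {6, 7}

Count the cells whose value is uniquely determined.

2

The 8 variables draw from only 8 values {4, 5, 6, 7, 8, 9, 11, 12}, so each is used; only cell 6 can be 9, hence cell 6 = 9.
The 7 still-open variables draw from only 7 values {4, 5, 6, 7, 8, 11, 12}, so each is used; only cell 4 can be 12, hence cell 4 = 12.
cell 2 and cell 3 share exactly the 2 values {4, 8}; by pigeonhole those values go to them, so strike 4, 8 from cell 1, cell 7.
The 2 variables cell 7 and cell 8 are confined to {6, 7}, which locks those values in; drop them from cell 1, cell 5.
Determined: cell 4=12, cell 6=9. The other cells each still have more than one consistent value. That makes 2.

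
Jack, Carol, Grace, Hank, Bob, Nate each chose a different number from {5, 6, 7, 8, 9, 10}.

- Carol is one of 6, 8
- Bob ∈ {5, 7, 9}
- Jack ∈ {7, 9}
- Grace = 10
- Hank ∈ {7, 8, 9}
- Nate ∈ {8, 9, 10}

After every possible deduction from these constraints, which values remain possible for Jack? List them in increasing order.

Grace must be 10 (only option left). Strike 10 from Nate.
Among the 5 still-open variables, 5 fits only Bob (and all 5 values in {5, 6, 7, 8, 9} must be used), so Bob = 5.
Among the 4 still-open variables, 6 fits only Carol (and all 4 values in {6, 7, 8, 9} must be used), so Carol = 6.
No further eliminations apply; Jack can still be any of 7, 9.

7, 9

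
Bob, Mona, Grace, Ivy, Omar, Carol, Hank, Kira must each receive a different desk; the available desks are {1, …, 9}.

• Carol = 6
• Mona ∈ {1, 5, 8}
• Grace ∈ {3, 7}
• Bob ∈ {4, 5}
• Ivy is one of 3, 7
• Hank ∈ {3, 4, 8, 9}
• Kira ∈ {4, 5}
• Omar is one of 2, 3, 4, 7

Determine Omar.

Carol's domain is down to {6}, so Carol = 6.
Bob and Kira share exactly the 2 values {4, 5}; by pigeonhole those values go to them, so strike 4, 5 from Mona, Omar, Hank.
Grace and Ivy between them cover only {3, 7} — a naked pair. Remove those values from Omar, Hank.
So Omar = 2.

2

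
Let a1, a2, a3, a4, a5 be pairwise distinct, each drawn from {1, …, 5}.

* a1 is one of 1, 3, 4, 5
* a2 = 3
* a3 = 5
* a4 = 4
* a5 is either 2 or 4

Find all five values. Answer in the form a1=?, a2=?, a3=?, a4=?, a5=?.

a1=1, a2=3, a3=5, a4=4, a5=2

a2 must be 3 (only option left). Remove 3 from a1.
That leaves a3 = 5. Eliminate 5 elsewhere: a1.
That leaves a4 = 4. Eliminate 4 elsewhere: a1, a5.
That leaves a5 = 2.
a1 must be 1 (only option left).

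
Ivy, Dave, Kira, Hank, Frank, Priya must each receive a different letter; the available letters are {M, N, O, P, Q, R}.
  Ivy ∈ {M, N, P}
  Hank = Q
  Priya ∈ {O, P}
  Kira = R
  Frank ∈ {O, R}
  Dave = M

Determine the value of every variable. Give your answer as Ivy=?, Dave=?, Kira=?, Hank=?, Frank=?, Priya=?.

Ivy=N, Dave=M, Kira=R, Hank=Q, Frank=O, Priya=P

Dave must be M (only option left). Eliminate M elsewhere: Ivy.
Kira must be R (only option left). So Frank can't be R.
Hank has just one choice, so Hank = Q.
Frank's domain is down to {O}, so Frank = O. So Priya can't be O.
Priya's domain is down to {P}, so Priya = P. So Ivy can't be P.
Ivy must be N (only option left).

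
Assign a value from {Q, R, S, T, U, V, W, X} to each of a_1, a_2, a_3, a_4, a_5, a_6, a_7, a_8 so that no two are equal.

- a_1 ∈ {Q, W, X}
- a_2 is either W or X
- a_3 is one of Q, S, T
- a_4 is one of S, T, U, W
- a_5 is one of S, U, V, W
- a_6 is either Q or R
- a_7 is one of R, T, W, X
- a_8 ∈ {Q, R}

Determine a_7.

T

Among the 8 variables, V fits only a_5 (and all 8 values in {Q, R, S, T, U, V, W, X} must be used), so a_5 = V.
The 7 still-open variables draw from only 7 values {Q, R, S, T, U, W, X}, so each is used; only a_4 can be U, hence a_4 = U.
Among the 6 still-open variables, S fits only a_3 (and all 6 values in {Q, R, S, T, W, X} must be used), so a_3 = S.
The 5 still-open variables draw from only 5 values {Q, R, T, W, X}, so each is used; only a_7 can be T, hence a_7 = T.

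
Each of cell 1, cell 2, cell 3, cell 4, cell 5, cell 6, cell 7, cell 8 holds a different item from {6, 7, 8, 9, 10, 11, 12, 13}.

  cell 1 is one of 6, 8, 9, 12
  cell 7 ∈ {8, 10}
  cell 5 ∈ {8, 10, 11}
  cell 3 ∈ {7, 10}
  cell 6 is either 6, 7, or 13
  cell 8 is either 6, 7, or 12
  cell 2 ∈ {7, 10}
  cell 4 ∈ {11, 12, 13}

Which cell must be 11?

cell 5

The 8 variables draw from only 8 values {6, 7, 8, 9, 10, 11, 12, 13}, so each is used; only cell 1 can be 9, hence cell 1 = 9.
cell 2 and cell 3 share exactly the 2 values {7, 10}; by pigeonhole those values go to them, so strike 7, 10 from cell 5, cell 6, cell 7, cell 8.
cell 7 must be 8 (only option left). Remove 8 from cell 5.
So 11 goes to cell 5.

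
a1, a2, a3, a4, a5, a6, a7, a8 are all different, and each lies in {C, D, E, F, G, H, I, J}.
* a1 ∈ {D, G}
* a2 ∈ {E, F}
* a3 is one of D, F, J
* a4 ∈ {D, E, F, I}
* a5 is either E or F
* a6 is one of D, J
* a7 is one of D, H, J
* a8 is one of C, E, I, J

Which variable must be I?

a4

Among the 8 variables, C fits only a8 (and all 8 values in {C, D, E, F, G, H, I, J} must be used), so a8 = C.
Among the 7 still-open variables, G fits only a1 (and all 7 values in {D, E, F, G, H, I, J} must be used), so a1 = G.
Among the 6 still-open variables, H fits only a7 (and all 6 values in {D, E, F, H, I, J} must be used), so a7 = H.
The 5 still-open variables together cover exactly {D, E, F, I, J} — 5 values for 5 variables — and I appears only in a4's list, so a4 = I.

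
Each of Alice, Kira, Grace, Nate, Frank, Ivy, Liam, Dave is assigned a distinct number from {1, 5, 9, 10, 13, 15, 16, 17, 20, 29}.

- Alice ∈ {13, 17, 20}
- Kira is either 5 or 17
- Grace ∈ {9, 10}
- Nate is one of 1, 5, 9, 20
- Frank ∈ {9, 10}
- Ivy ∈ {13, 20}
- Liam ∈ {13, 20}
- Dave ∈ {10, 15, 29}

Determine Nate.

1

Grace and Frank between them cover only {9, 10} — a naked pair. Remove those values from Nate, Dave.
The 2 variables Ivy and Liam are confined to {13, 20}, which locks those values in; drop them from Alice, Nate.
Alice must be 17 (only option left). Strike 17 from Kira.
That leaves Kira = 5. Eliminate 5 elsewhere: Nate.
So Nate = 1.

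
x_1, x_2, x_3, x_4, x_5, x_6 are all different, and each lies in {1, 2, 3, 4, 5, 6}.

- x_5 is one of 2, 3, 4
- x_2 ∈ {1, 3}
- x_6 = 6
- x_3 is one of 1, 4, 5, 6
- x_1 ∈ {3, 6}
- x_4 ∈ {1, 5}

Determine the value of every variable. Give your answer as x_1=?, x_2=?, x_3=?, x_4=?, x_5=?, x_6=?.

x_6 must be 6 (only option left). Remove 6 from x_1, x_3.
x_1's domain is down to {3}, so x_1 = 3. Strike 3 from x_2, x_5.
x_2's domain is down to {1}, so x_2 = 1. Strike 1 from x_3, x_4.
x_4's domain is down to {5}, so x_4 = 5. So x_3 can't be 5.
That leaves x_3 = 4. Remove 4 from x_5.
That leaves x_5 = 2.

x_1=3, x_2=1, x_3=4, x_4=5, x_5=2, x_6=6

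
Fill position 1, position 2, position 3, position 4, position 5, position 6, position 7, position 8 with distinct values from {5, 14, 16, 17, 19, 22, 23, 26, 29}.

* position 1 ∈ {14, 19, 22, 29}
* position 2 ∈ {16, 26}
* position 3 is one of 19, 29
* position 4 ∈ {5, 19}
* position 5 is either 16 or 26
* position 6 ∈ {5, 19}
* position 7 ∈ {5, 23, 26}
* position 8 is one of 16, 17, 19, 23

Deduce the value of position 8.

17

position 2 and position 5 between them cover only {16, 26} — a naked pair. Remove those values from position 7, position 8.
position 4 and position 6 between them cover only {5, 19} — a naked pair. Remove those values from position 1, position 3, position 7, position 8.
position 3 must be 29 (only option left). Strike 29 from position 1.
position 7 must be 23 (only option left). So position 8 can't be 23.
So position 8 = 17.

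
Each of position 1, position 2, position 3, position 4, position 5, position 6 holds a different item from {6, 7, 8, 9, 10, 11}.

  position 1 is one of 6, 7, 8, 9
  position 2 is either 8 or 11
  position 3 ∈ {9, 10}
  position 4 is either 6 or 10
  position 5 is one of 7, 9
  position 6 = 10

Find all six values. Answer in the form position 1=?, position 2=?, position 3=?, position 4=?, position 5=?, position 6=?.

position 6 has just one choice, so position 6 = 10. Remove 10 from position 3, position 4.
position 3's domain is down to {9}, so position 3 = 9. Strike 9 from position 1, position 5.
position 4 has just one choice, so position 4 = 6. So position 1 can't be 6.
position 5's domain is down to {7}, so position 5 = 7. So position 1 can't be 7.
position 1 has just one choice, so position 1 = 8. Remove 8 from position 2.
position 2 must be 11 (only option left).

position 1=8, position 2=11, position 3=9, position 4=6, position 5=7, position 6=10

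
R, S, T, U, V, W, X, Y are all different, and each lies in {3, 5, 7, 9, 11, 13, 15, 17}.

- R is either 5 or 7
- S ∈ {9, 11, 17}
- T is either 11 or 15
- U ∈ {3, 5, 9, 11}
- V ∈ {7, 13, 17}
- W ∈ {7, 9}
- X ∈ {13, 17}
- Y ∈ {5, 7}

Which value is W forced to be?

9

Among the 8 variables, 3 fits only U (and all 8 values in {3, 5, 7, 9, 11, 13, 15, 17} must be used), so U = 3.
Among the 7 still-open variables, 15 fits only T (and all 7 values in {5, 7, 9, 11, 13, 15, 17} must be used), so T = 15.
Among the 6 still-open variables, 11 fits only S (and all 6 values in {5, 7, 9, 11, 13, 17} must be used), so S = 11.
The 5 still-open variables draw from only 5 values {5, 7, 9, 13, 17}, so each is used; only W can be 9, hence W = 9.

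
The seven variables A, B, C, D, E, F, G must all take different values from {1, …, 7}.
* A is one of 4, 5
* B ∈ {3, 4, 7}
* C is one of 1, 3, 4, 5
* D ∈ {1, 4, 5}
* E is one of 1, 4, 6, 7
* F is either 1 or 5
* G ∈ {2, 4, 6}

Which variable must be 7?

B

The 7 variables draw from only 7 values {1, 2, 3, 4, 5, 6, 7}, so each is used; only G can be 2, hence G = 2.
Among the 6 still-open variables, 6 fits only E (and all 6 values in {1, 3, 4, 5, 6, 7} must be used), so E = 6.
The 5 still-open variables draw from only 5 values {1, 3, 4, 5, 7}, so each is used; only B can be 7, hence B = 7.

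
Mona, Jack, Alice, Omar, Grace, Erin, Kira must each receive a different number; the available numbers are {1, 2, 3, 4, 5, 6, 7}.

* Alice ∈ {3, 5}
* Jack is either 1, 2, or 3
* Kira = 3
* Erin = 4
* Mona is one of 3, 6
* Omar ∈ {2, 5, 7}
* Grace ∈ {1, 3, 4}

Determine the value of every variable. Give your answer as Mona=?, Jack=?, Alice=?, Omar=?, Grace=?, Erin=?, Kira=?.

Erin's domain is down to {4}, so Erin = 4. Eliminate 4 elsewhere: Grace.
Kira has just one choice, so Kira = 3. So Mona, Jack, Alice, Grace can't be 3.
That leaves Mona = 6.
Alice must be 5 (only option left). So Omar can't be 5.
Grace has just one choice, so Grace = 1. Remove 1 from Jack.
Jack's domain is down to {2}, so Jack = 2. Eliminate 2 elsewhere: Omar.
That leaves Omar = 7.

Mona=6, Jack=2, Alice=5, Omar=7, Grace=1, Erin=4, Kira=3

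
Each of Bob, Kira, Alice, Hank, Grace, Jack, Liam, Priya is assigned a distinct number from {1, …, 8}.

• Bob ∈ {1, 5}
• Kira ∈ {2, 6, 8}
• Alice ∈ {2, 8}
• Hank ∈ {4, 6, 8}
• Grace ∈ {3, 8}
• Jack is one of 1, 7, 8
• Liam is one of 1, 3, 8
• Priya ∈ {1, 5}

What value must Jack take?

The 8 variables draw from only 8 values {1, 2, 3, 4, 5, 6, 7, 8}, so each is used; only Hank can be 4, hence Hank = 4.
The 7 still-open variables together cover exactly {1, 2, 3, 5, 6, 7, 8} — 7 values for 7 variables — and 6 appears only in Kira's list, so Kira = 6.
The 6 still-open variables draw from only 6 values {1, 2, 3, 5, 7, 8}, so each is used; only Alice can be 2, hence Alice = 2.
The 5 still-open variables draw from only 5 values {1, 3, 5, 7, 8}, so each is used; only Jack can be 7, hence Jack = 7.

7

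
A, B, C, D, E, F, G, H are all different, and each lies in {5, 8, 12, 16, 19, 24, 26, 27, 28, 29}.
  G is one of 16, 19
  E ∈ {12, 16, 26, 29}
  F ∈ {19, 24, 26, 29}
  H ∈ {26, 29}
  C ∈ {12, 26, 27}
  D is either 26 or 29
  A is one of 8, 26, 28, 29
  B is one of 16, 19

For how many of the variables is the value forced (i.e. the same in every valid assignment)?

B and G between them cover only {16, 19} — a naked pair. Remove those values from E, F.
D and H share exactly the 2 values {26, 29}; by pigeonhole those values go to them, so strike 26, 29 from A, C, E, F.
E must be 12 (only option left). So C can't be 12.
That leaves F = 24.
That leaves C = 27.
Determined: C=27, E=12, F=24. The other variables each still have more than one consistent value. That makes 3.

3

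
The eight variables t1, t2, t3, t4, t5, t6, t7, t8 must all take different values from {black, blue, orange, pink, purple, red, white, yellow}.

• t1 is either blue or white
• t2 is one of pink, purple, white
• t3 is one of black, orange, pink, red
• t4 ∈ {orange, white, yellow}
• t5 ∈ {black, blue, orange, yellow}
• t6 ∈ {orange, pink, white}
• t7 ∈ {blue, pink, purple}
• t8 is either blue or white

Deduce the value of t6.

The 8 variables together cover exactly {black, blue, orange, pink, purple, red, white, yellow} — 8 values for 8 variables — and red appears only in t3's list, so t3 = red.
The 7 still-open variables together cover exactly {black, blue, orange, pink, purple, white, yellow} — 7 values for 7 variables — and black appears only in t5's list, so t5 = black.
The 6 still-open variables together cover exactly {blue, orange, pink, purple, white, yellow} — 6 values for 6 variables — and yellow appears only in t4's list, so t4 = yellow.
Among the 5 still-open variables, orange fits only t6 (and all 5 values in {blue, orange, pink, purple, white} must be used), so t6 = orange.

orange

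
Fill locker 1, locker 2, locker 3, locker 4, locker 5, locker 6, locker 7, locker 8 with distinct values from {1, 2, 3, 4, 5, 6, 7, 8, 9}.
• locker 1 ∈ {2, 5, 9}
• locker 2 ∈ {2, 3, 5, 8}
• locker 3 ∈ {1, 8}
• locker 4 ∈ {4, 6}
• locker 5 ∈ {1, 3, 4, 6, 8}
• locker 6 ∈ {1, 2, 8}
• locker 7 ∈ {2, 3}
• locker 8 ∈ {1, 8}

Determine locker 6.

Among the 8 variables, 9 fits only locker 1 (and all 8 values in {1, 2, 3, 4, 5, 6, 8, 9} must be used), so locker 1 = 9.
The 7 still-open variables draw from only 7 values {1, 2, 3, 4, 5, 6, 8}, so each is used; only locker 2 can be 5, hence locker 2 = 5.
locker 3 and locker 8 between them cover only {1, 8} — a naked pair. Remove those values from locker 5, locker 6.
So locker 6 = 2.

2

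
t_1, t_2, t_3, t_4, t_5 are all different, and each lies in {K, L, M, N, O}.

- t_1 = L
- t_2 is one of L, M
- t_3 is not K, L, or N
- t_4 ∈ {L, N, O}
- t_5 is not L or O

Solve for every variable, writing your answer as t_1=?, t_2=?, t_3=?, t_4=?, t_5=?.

t_1=L, t_2=M, t_3=O, t_4=N, t_5=K

t_1's domain is down to {L}, so t_1 = L. Remove L from t_2, t_4.
t_2's domain is down to {M}, so t_2 = M. Remove M from t_3, t_5.
t_3 must be O (only option left). Strike O from t_4.
t_4 has just one choice, so t_4 = N. Eliminate N elsewhere: t_5.
That leaves t_5 = K.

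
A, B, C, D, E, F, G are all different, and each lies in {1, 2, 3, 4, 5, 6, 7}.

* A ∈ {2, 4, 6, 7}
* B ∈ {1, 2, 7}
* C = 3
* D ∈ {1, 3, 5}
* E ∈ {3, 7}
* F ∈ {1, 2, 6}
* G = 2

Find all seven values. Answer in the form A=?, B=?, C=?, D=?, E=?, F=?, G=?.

A=4, B=1, C=3, D=5, E=7, F=6, G=2

C has just one choice, so C = 3. Eliminate 3 elsewhere: D, E.
E's domain is down to {7}, so E = 7. Remove 7 from A, B.
G's domain is down to {2}, so G = 2. Eliminate 2 elsewhere: A, B, F.
B must be 1 (only option left). Remove 1 from D, F.
D has just one choice, so D = 5.
F must be 6 (only option left). Remove 6 from A.
A has just one choice, so A = 4.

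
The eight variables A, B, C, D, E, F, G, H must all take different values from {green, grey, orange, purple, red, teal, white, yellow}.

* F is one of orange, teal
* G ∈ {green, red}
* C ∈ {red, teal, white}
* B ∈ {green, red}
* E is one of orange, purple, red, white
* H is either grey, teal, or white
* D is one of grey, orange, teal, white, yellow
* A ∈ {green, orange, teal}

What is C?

Among the 8 variables, purple fits only E (and all 8 values in {green, grey, orange, purple, red, teal, white, yellow} must be used), so E = purple.
Among the 7 still-open variables, yellow fits only D (and all 7 values in {green, grey, orange, red, teal, white, yellow} must be used), so D = yellow.
Among the 6 still-open variables, grey fits only H (and all 6 values in {green, grey, orange, red, teal, white} must be used), so H = grey.
Among the 5 still-open variables, white fits only C (and all 5 values in {green, orange, red, teal, white} must be used), so C = white.

white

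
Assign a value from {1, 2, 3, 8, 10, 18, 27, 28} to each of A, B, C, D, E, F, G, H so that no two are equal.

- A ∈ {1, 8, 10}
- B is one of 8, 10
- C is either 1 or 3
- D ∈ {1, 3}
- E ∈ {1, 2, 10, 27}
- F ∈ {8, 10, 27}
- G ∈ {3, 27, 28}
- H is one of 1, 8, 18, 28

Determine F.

Among the 8 variables, 2 fits only E (and all 8 values in {1, 2, 3, 8, 10, 18, 27, 28} must be used), so E = 2.
The 7 still-open variables together cover exactly {1, 3, 8, 10, 18, 27, 28} — 7 values for 7 variables — and 18 appears only in H's list, so H = 18.
The 6 still-open variables draw from only 6 values {1, 3, 8, 10, 27, 28}, so each is used; only G can be 28, hence G = 28.
Among the 5 still-open variables, 27 fits only F (and all 5 values in {1, 3, 8, 10, 27} must be used), so F = 27.

27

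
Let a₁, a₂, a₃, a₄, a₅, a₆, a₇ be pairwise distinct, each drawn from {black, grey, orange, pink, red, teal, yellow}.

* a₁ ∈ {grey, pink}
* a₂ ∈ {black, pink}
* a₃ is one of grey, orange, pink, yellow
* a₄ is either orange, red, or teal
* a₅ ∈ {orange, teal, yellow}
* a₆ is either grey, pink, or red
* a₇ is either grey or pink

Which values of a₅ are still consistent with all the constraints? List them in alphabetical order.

orange, teal, yellow

The 7 variables draw from only 7 values {black, grey, orange, pink, red, teal, yellow}, so each is used; only a₂ can be black, hence a₂ = black.
The 2 variables a₁ and a₇ are confined to {grey, pink}, which locks those values in; drop them from a₃, a₆.
a₆ has just one choice, so a₆ = red. So a₄ can't be red.
No further eliminations apply; a₅ can still be any of orange, teal, yellow.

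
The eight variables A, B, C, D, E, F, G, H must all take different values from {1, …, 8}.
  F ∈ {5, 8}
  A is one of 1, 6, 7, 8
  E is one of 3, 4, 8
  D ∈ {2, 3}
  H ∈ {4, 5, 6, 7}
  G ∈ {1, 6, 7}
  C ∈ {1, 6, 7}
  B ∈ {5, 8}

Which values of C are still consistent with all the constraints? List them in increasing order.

The 8 variables together cover exactly {1, 2, 3, 4, 5, 6, 7, 8} — 8 values for 8 variables — and 2 appears only in D's list, so D = 2.
The 7 still-open variables together cover exactly {1, 3, 4, 5, 6, 7, 8} — 7 values for 7 variables — and 3 appears only in E's list, so E = 3.
The 6 still-open variables draw from only 6 values {1, 4, 5, 6, 7, 8}, so each is used; only H can be 4, hence H = 4.
The 2 variables B and F are confined to {5, 8}, which locks those values in; drop them from A.
No further eliminations apply; C can still be any of 1, 6, 7.

1, 6, 7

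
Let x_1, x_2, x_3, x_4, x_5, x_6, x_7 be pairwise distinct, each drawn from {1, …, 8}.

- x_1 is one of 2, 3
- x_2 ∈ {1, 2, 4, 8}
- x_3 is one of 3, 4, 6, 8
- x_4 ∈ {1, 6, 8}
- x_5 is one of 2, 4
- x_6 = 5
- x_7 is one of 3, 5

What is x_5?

x_6 has just one choice, so x_6 = 5. So x_7 can't be 5.
x_7 must be 3 (only option left). Strike 3 from x_1, x_3.
x_1's domain is down to {2}, so x_1 = 2. Strike 2 from x_2, x_5.
So x_5 = 4.

4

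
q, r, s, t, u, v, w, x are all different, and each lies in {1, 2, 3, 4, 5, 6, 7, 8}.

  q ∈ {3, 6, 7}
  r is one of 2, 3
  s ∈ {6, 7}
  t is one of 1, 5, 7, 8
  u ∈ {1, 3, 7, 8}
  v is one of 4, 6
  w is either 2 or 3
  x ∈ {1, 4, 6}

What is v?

Among the 8 variables, 5 fits only t (and all 8 values in {1, 2, 3, 4, 5, 6, 7, 8} must be used), so t = 5.
Among the 7 still-open variables, 8 fits only u (and all 7 values in {1, 2, 3, 4, 6, 7, 8} must be used), so u = 8.
Among the 6 still-open variables, 1 fits only x (and all 6 values in {1, 2, 3, 4, 6, 7} must be used), so x = 1.
The 5 still-open variables draw from only 5 values {2, 3, 4, 6, 7}, so each is used; only v can be 4, hence v = 4.

4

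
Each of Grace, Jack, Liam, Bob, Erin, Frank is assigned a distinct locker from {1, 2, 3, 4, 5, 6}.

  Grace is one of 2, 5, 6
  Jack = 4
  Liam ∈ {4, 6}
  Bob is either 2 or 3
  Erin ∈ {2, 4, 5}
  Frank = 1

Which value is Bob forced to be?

Jack must be 4 (only option left). Remove 4 from Liam, Erin.
Liam's domain is down to {6}, so Liam = 6. So Grace can't be 6.
Frank has just one choice, so Frank = 1.
The 3 still-open variables draw from only 3 values {2, 3, 5}, so each is used; only Bob can be 3, hence Bob = 3.

3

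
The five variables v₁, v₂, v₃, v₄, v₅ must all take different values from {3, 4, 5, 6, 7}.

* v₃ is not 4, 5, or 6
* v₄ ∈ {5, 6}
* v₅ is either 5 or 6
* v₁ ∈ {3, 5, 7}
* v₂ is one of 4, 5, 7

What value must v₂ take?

Among the 5 variables, 4 fits only v₂ (and all 5 values in {3, 4, 5, 6, 7} must be used), so v₂ = 4.

4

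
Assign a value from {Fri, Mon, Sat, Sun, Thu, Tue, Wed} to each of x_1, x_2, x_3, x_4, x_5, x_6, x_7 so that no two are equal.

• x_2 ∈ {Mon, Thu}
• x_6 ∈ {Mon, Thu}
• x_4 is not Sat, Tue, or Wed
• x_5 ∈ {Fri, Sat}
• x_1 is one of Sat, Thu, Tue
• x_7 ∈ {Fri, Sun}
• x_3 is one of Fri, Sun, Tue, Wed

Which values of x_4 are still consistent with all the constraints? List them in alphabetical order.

The 7 variables together cover exactly {Fri, Mon, Sat, Sun, Thu, Tue, Wed} — 7 values for 7 variables — and Wed appears only in x_3's list, so x_3 = Wed.
The 6 still-open variables draw from only 6 values {Fri, Mon, Sat, Sun, Thu, Tue}, so each is used; only x_1 can be Tue, hence x_1 = Tue.
The 5 still-open variables together cover exactly {Fri, Mon, Sat, Sun, Thu} — 5 values for 5 variables — and Sat appears only in x_5's list, so x_5 = Sat.
x_2 and x_6 share exactly the 2 values {Mon, Thu}; by pigeonhole those values go to them, so strike Mon, Thu from x_4.
No further eliminations apply; x_4 can still be any of Fri, Sun.

Fri, Sun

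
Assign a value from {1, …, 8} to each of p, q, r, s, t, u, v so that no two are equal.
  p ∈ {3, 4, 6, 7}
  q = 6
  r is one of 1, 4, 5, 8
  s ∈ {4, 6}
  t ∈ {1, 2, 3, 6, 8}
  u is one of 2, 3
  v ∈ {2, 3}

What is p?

7

q must be 6 (only option left). So p, s, t can't be 6.
s has just one choice, so s = 4. Eliminate 4 elsewhere: p, r.
u and v between them cover only {2, 3} — a naked pair. Remove those values from p, t.
So p = 7.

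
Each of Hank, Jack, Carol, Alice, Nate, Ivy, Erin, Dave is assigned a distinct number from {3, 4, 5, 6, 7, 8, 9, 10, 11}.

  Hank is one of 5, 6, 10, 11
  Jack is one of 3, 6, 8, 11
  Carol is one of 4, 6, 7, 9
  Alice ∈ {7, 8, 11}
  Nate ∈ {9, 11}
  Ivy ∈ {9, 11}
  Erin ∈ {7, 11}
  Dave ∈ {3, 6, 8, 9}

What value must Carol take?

4

The 2 variables Nate and Ivy are confined to {9, 11}, which locks those values in; drop them from Hank, Jack, Carol, Alice, Erin, Dave.
Erin has just one choice, so Erin = 7. Strike 7 from Carol, Alice.
Alice's domain is down to {8}, so Alice = 8. Remove 8 from Jack, Dave.
The 2 variables Jack and Dave are confined to {3, 6}, which locks those values in; drop them from Hank, Carol.
So Carol = 4.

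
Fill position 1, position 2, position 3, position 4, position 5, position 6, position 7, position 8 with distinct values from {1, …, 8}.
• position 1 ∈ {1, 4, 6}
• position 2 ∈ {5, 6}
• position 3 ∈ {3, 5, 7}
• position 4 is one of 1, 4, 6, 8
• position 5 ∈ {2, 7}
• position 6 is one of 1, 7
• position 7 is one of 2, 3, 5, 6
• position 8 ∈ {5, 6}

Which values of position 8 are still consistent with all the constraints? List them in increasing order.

5, 6

The 8 variables together cover exactly {1, 2, 3, 4, 5, 6, 7, 8} — 8 values for 8 variables — and 8 appears only in position 4's list, so position 4 = 8.
The 7 still-open variables together cover exactly {1, 2, 3, 4, 5, 6, 7} — 7 values for 7 variables — and 4 appears only in position 1's list, so position 1 = 4.
The 6 still-open variables draw from only 6 values {1, 2, 3, 5, 6, 7}, so each is used; only position 6 can be 1, hence position 6 = 1.
position 2 and position 8 between them cover only {5, 6} — a naked pair. Remove those values from position 3, position 7.
No further eliminations apply; position 8 can still be any of 5, 6.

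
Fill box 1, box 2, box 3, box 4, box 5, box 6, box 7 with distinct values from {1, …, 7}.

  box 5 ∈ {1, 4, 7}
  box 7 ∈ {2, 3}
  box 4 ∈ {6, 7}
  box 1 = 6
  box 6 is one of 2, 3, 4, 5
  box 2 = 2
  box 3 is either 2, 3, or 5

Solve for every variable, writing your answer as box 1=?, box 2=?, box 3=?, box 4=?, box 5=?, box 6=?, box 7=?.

box 1 must be 6 (only option left). So box 4 can't be 6.
box 2's domain is down to {2}, so box 2 = 2. Remove 2 from box 3, box 6, box 7.
box 4's domain is down to {7}, so box 4 = 7. Eliminate 7 elsewhere: box 5.
box 7 has just one choice, so box 7 = 3. Eliminate 3 elsewhere: box 3, box 6.
box 3 must be 5 (only option left). Remove 5 from box 6.
box 6 must be 4 (only option left). So box 5 can't be 4.
box 5 must be 1 (only option left).

box 1=6, box 2=2, box 3=5, box 4=7, box 5=1, box 6=4, box 7=3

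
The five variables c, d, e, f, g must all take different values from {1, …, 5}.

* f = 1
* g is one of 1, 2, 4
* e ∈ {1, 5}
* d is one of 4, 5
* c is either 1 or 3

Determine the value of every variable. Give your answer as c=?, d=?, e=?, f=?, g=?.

c=3, d=4, e=5, f=1, g=2

f has just one choice, so f = 1. Remove 1 from c, e, g.
That leaves c = 3.
e must be 5 (only option left). So d can't be 5.
d must be 4 (only option left). Remove 4 from g.
g has just one choice, so g = 2.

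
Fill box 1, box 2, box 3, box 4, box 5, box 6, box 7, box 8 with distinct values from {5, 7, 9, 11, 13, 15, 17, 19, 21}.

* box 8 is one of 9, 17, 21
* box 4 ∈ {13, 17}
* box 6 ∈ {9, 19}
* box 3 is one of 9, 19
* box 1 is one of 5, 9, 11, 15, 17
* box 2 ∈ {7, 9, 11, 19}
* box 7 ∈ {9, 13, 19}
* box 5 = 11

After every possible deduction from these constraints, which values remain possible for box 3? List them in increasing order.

9, 19

box 5 must be 11 (only option left). Remove 11 from box 1, box 2.
The 2 variables box 3 and box 6 are confined to {9, 19}, which locks those values in; drop them from box 1, box 2, box 7, box 8.
box 2 has just one choice, so box 2 = 7.
box 7's domain is down to {13}, so box 7 = 13. Strike 13 from box 4.
That leaves box 4 = 17. Eliminate 17 elsewhere: box 1, box 8.
box 8's domain is down to {21}, so box 8 = 21.
No further eliminations apply; box 3 can still be any of 9, 19.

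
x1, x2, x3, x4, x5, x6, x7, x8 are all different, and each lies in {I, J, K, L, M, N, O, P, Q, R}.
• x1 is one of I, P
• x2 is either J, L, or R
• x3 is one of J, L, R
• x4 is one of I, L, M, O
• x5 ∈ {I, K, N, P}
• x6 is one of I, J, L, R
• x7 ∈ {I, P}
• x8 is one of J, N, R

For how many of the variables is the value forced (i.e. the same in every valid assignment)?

x1 and x7 share exactly the 2 values {I, P}; by pigeonhole those values go to them, so strike I, P from x4, x5, x6.
x2, x3, x6 share exactly the 3 values {J, L, R}; by pigeonhole those values go to them, so strike J, L, R from x4, x8.
x8 must be N (only option left). Eliminate N elsewhere: x5.
x5's domain is down to {K}, so x5 = K.
Determined: x5=K, x8=N. The other variables each still have more than one consistent value. That makes 2.

2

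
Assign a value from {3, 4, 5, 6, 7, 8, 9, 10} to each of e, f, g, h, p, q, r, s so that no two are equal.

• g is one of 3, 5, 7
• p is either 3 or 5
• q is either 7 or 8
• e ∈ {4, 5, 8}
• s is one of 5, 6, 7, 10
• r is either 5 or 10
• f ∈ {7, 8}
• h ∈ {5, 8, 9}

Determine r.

10

Among the 8 variables, 4 fits only e (and all 8 values in {3, 4, 5, 6, 7, 8, 9, 10} must be used), so e = 4.
The 7 still-open variables draw from only 7 values {3, 5, 6, 7, 8, 9, 10}, so each is used; only s can be 6, hence s = 6.
The 6 still-open variables together cover exactly {3, 5, 7, 8, 9, 10} — 6 values for 6 variables — and 9 appears only in h's list, so h = 9.
The 5 still-open variables draw from only 5 values {3, 5, 7, 8, 10}, so each is used; only r can be 10, hence r = 10.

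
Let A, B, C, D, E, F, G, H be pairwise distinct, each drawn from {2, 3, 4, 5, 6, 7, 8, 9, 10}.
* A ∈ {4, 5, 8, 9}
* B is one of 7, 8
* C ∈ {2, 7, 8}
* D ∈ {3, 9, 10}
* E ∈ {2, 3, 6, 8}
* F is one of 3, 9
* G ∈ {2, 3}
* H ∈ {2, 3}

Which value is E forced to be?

The 2 variables G and H are confined to {2, 3}, which locks those values in; drop them from C, D, E, F.
F's domain is down to {9}, so F = 9. Strike 9 from A, D.
That leaves D = 10.
The 2 variables B and C are confined to {7, 8}, which locks those values in; drop them from A, E.
So E = 6.

6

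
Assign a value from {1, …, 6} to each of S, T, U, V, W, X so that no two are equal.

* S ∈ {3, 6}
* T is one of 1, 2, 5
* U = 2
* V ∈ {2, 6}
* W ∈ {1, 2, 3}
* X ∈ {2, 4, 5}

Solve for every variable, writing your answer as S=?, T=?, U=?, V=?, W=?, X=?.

S=3, T=5, U=2, V=6, W=1, X=4

U must be 2 (only option left). Remove 2 from T, V, W, X.
That leaves V = 6. Eliminate 6 elsewhere: S.
S's domain is down to {3}, so S = 3. Strike 3 from W.
W must be 1 (only option left). Strike 1 from T.
T's domain is down to {5}, so T = 5. Eliminate 5 elsewhere: X.
That leaves X = 4.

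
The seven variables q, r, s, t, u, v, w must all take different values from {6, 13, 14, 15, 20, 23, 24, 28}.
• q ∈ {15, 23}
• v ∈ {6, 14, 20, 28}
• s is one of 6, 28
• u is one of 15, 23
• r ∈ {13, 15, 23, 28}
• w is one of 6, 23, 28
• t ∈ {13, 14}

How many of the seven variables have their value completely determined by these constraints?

The 7 variables draw from only 7 values {6, 13, 14, 15, 20, 23, 28}, so each is used; only v can be 20, hence v = 20.
Among the 6 still-open variables, 14 fits only t (and all 6 values in {6, 13, 14, 15, 23, 28} must be used), so t = 14.
The 5 still-open variables draw from only 5 values {6, 13, 15, 23, 28}, so each is used; only r can be 13, hence r = 13.
q and u between them cover only {15, 23} — a naked pair. Remove those values from w.
Determined: r=13, t=14, v=20. The other variables each still have more than one consistent value. That makes 3.

3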